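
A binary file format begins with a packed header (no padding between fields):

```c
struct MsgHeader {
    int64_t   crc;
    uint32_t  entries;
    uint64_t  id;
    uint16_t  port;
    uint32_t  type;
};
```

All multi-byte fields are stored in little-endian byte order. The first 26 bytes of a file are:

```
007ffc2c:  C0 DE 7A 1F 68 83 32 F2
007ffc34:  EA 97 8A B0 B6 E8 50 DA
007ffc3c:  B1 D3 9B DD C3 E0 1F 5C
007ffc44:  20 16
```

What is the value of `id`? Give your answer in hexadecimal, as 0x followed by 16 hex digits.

0xDD9BD3B1DA50E8B6

`id` follows `crc` (8 B), `entries` (4 B), so it starts at offset 8 + 4 = 12 and occupies 8 bytes.
Bytes at offsets 12..19: B6 E8 50 DA B1 D3 9B DD.
Little-endian: lowest address holds the least-significant byte.
Reassemble most-significant byte first: DD 9B D3 B1 DA 50 E8 B6 → 0xDD9BD3B1DA50E8B6.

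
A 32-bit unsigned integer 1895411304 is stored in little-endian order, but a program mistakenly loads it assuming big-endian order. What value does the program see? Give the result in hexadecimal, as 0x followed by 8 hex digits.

1895411304 in 32-bit hexadecimal is 0x70F9AE68.
Stored little-endian, the bytes at ascending addresses are 68 AE F9 70.
Read back as big-endian, the last byte is least significant, giving 0x68AEF970.

0x68AEF970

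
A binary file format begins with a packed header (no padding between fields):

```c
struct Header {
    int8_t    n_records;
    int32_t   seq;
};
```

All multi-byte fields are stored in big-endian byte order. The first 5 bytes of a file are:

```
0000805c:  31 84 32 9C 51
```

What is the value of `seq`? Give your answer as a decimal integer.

-2077057967

`seq` follows `n_records` (1 byte), so it starts at byte offset 1 and occupies 4 bytes.
Bytes at offsets 1..4: 84 32 9C 51.
Big-endian: lowest address holds the most-significant byte.
The bytes are already most-significant first: 0x84329C51.
Top bit is set, so as a signed 32-bit value this is 0x84329C51 − 2^32 = -2077057967.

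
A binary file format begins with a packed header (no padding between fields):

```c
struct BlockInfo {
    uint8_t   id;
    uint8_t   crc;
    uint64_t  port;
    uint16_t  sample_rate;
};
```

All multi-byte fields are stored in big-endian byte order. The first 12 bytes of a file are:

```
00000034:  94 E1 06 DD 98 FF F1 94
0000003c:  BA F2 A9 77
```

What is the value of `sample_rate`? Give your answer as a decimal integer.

43383

`sample_rate` follows `id` (1 B), `crc` (1 B), `port` (8 B), so it starts at offset 1 + 1 + 8 = 10 and occupies 2 bytes.
Bytes at offsets 10..11: A9 77.
Big-endian stores the most-significant byte at the lowest address.
The bytes are already most-significant first: 0xA977.
0xA977 = 43383.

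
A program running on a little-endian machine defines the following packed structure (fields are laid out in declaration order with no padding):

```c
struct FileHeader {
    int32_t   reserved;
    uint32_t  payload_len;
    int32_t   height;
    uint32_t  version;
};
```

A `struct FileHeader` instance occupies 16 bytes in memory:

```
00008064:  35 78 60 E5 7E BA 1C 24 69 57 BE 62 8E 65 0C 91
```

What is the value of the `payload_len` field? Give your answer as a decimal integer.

605862526

`payload_len` follows `reserved` (4 bytes), so it starts at byte offset 4 and occupies 4 bytes.
Bytes at offsets 4..7: 7E BA 1C 24.
Little-endian: lowest address holds the least-significant byte.
Reassemble most-significant byte first: 24 1C BA 7E → 0x241CBA7E.
0x241CBA7E = 605862526.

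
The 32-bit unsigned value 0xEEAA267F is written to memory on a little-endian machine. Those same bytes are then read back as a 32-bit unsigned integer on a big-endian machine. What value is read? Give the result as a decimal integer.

2133240558

Stored little-endian, the bytes at ascending addresses are 7F 26 AA EE.
Read back as big-endian, the last byte is least significant, giving 0x7F26AAEE.
0x7F26AAEE = 2133240558.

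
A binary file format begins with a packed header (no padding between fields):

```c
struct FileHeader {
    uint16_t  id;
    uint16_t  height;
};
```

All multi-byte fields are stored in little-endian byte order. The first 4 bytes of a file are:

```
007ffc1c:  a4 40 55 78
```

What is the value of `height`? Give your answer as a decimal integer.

30805

`height` follows `id` (2 bytes), so it starts at byte offset 2 and occupies 2 bytes.
Bytes at offsets 2..3: 55 78.
In little-endian order the low byte comes first in memory.
Reassemble most-significant byte first: 78 55 → 0x7855.
0x7855 = 30805.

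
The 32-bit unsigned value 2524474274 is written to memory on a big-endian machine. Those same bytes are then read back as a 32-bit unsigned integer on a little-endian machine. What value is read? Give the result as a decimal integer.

2724952214

2524474274 in 32-bit hexadecimal is 0x96786BA2.
Stored big-endian, the bytes at ascending addresses are 96 78 6B A2.
Read back as little-endian, the first byte is least significant, giving 0xA26B7896.
0xA26B7896 = 2724952214.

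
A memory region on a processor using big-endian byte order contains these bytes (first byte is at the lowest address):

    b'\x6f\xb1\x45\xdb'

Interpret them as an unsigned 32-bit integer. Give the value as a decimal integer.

Big-endian stores the most-significant byte at the lowest address.
The bytes are already most-significant first: 0x6FB145DB.
0x6FB145DB = 1873888731.

1873888731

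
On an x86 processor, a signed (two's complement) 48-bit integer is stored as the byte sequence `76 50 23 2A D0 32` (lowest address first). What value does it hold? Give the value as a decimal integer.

55869641543798

In little-endian order the low byte comes first in memory.
Reassemble most-significant byte first: 32 D0 2A 23 50 76 → 0x32D02A235076.
0x32D02A235076 = 55869641543798.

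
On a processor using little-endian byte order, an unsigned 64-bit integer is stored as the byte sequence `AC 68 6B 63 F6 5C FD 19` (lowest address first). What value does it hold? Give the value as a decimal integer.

Little-endian stores the least-significant byte at the lowest address.
Reassemble most-significant byte first: 19 FD 5C F6 63 6B 68 AC → 0x19FD5CF6636B68AC.
0x19FD5CF6636B68AC = 1872755233355688108.

1872755233355688108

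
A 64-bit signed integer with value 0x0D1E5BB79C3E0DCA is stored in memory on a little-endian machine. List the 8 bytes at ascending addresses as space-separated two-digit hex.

Split into bytes (most-significant first): 0D 1E 5B B7 9C 3E 0D CA.
Little-endian stores the least-significant byte at the lowest address.
So at ascending addresses the bytes are CA 0D 3E 9C B7 5B 1E 0D.

CA 0D 3E 9C B7 5B 1E 0D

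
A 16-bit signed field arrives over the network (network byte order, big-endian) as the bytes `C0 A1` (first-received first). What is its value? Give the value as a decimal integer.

Big-endian stores the most-significant byte at the lowest address.
The bytes are already most-significant first: 0xC0A1.
Top bit is set, so as a signed 16-bit value this is 0xC0A1 − 2^16 = -16223.

-16223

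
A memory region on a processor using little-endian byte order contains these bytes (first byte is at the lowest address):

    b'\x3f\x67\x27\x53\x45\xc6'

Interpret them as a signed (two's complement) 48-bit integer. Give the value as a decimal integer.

-63473926576321

Little-endian stores the least-significant byte at the lowest address.
Reassemble most-significant byte first: C6 45 53 27 67 3F → 0xC6455327673F.
Top bit is set, so as a signed 48-bit value this is 0xC6455327673F − 2^48 = -63473926576321.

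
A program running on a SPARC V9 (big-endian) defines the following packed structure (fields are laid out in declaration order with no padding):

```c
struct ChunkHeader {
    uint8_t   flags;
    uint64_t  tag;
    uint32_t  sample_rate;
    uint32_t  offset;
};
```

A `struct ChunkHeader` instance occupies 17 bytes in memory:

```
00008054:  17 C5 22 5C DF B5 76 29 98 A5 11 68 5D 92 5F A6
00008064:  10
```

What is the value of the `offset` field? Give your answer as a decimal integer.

2455741968

`offset` follows `flags` (1 B), `tag` (8 B), `sample_rate` (4 B), so it starts at offset 1 + 8 + 4 = 13 and occupies 4 bytes.
Bytes at offsets 13..16: 92 5F A6 10.
In big-endian order the high byte comes first in memory.
The bytes are already most-significant first: 0x925FA610.
0x925FA610 = 2455741968.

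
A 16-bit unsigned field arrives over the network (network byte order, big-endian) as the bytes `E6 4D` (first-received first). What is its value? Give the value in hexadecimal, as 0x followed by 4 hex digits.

Big-endian stores the most-significant byte at the lowest address.
The bytes are already most-significant first: 0xE64D.

0xE64D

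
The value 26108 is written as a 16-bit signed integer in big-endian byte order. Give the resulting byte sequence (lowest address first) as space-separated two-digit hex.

65 FC

26108 in hexadecimal, padded to 16 bits, is 0x65FC.
Split into bytes (most-significant first): 65 FC.
In big-endian order the high byte comes first in memory.
So the memory order matches the most-significant-first order: 65 FC.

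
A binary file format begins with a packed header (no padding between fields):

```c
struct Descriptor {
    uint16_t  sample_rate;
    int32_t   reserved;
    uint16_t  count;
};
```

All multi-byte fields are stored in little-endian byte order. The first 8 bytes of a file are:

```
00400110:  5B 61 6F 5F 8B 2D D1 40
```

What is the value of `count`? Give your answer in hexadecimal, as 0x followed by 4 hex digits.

0x40D1

`count` follows `sample_rate` (2 B), `reserved` (4 B), so it starts at offset 2 + 4 = 6 and occupies 2 bytes.
Bytes at offsets 6..7: D1 40.
Little-endian stores the least-significant byte at the lowest address.
Reassemble most-significant byte first: 40 D1 → 0x40D1.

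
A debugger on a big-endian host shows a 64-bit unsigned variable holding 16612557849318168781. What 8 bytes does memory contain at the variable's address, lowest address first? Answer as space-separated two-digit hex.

16612557849318168781 in hexadecimal, padded to 64 bits, is 0xE68BA958CB3C98CD.
Split into bytes (most-significant first): E6 8B A9 58 CB 3C 98 CD.
Big-endian: lowest address holds the most-significant byte.
So the memory order matches the most-significant-first order: E6 8B A9 58 CB 3C 98 CD.

E6 8B A9 58 CB 3C 98 CD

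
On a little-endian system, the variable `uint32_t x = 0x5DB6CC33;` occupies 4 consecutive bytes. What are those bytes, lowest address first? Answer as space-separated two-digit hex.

Split into bytes (most-significant first): 5D B6 CC 33.
Little-endian stores the least-significant byte at the lowest address.
So at ascending addresses the bytes are 33 CC B6 5D.

33 CC B6 5D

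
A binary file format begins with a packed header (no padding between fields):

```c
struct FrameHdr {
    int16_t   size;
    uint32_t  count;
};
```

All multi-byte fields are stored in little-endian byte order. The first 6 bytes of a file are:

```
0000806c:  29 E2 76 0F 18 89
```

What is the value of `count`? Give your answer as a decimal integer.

2300055414

`count` follows `size` (2 bytes), so it starts at byte offset 2 and occupies 4 bytes.
Bytes at offsets 2..5: 76 0F 18 89.
In little-endian order the low byte comes first in memory.
Reassemble most-significant byte first: 89 18 0F 76 → 0x89180F76.
0x89180F76 = 2300055414.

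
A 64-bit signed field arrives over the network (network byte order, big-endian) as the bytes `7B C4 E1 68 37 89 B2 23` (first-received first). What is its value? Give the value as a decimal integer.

Big-endian: lowest address holds the most-significant byte.
The bytes are already most-significant first: 0x7BC4E1683789B223.
0x7BC4E1683789B223 = 8918500999825044003.

8918500999825044003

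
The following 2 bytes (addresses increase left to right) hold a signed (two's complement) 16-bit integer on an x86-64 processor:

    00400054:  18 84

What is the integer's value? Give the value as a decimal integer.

-31720

In little-endian order the low byte comes first in memory.
Reassemble most-significant byte first: 84 18 → 0x8418.
Top bit is set, so as a signed 16-bit value this is 0x8418 − 2^16 = -31720.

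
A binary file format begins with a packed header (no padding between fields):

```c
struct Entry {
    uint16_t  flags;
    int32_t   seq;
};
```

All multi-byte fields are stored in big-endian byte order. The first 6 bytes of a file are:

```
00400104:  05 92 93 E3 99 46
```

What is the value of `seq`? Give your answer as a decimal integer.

`seq` follows `flags` (2 bytes), so it starts at byte offset 2 and occupies 4 bytes.
Bytes at offsets 2..5: 93 E3 99 46.
Big-endian: lowest address holds the most-significant byte.
The bytes are already most-significant first: 0x93E39946.
Top bit is set, so as a signed 32-bit value this is 0x93E39946 − 2^32 = -1813800634.

-1813800634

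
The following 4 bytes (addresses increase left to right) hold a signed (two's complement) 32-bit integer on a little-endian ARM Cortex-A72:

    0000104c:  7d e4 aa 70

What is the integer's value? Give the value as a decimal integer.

In little-endian order the low byte comes first in memory.
Reassemble most-significant byte first: 70 AA E4 7D → 0x70AAE47D.
0x70AAE47D = 1890247805.

1890247805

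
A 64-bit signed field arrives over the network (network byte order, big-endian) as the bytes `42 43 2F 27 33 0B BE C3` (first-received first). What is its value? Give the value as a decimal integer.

Big-endian stores the most-significant byte at the lowest address.
The bytes are already most-significant first: 0x42432F27330BBEC3.
0x42432F27330BBEC3 = 4774711875349495491.

4774711875349495491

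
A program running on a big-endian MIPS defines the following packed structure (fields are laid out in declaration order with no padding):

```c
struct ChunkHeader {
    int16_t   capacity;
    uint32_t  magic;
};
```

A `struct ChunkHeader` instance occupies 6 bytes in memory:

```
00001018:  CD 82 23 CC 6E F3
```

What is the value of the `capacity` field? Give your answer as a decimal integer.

-12926

`capacity` is the first field, at byte offset 0, occupying 2 bytes.
Bytes at offsets 0..1: CD 82.
In big-endian order the high byte comes first in memory.
The bytes are already most-significant first: 0xCD82.
Top bit is set, so as a signed 16-bit value this is 0xCD82 − 2^16 = -12926.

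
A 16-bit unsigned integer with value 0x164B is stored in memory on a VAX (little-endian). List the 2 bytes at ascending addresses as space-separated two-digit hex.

Split into bytes (most-significant first): 16 4B.
Little-endian: lowest address holds the least-significant byte.
So at ascending addresses the bytes are 4B 16.

4B 16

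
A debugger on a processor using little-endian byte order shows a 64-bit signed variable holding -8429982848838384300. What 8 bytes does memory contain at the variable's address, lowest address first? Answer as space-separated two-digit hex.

Two's complement of -8429982848838384300 in 64 bits: 8429982848838384300 = 0x74FD50BCAFA5BAAC; invert → 0x8B02AF43505A4553; add 1 → 0x8B02AF43505A4554.
Split into bytes (most-significant first): 8B 02 AF 43 50 5A 45 54.
Little-endian: lowest address holds the least-significant byte.
So at ascending addresses the bytes are 54 45 5A 50 43 AF 02 8B.

54 45 5A 50 43 AF 02 8B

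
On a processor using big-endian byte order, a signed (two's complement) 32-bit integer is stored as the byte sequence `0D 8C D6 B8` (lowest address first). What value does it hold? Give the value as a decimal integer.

227333816

Big-endian stores the most-significant byte at the lowest address.
The bytes are already most-significant first: 0x0D8CD6B8.
0x0D8CD6B8 = 227333816.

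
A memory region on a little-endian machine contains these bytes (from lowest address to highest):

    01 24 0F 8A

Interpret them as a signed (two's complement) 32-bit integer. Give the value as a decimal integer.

Little-endian: lowest address holds the least-significant byte.
Reassemble most-significant byte first: 8A 0F 24 01 → 0x8A0F2401.
Top bit is set, so as a signed 32-bit value this is 0x8A0F2401 − 2^32 = -1978719231.

-1978719231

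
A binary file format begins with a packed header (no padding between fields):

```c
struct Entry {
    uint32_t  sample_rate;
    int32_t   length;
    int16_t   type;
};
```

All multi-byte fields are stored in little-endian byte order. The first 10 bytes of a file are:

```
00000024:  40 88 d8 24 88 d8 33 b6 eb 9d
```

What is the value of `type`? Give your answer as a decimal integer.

-25109

`type` follows `sample_rate` (4 B), `length` (4 B), so it starts at offset 4 + 4 = 8 and occupies 2 bytes.
Bytes at offsets 8..9: EB 9D.
Little-endian: lowest address holds the least-significant byte.
Reassemble most-significant byte first: 9D EB → 0x9DEB.
Top bit is set, so as a signed 16-bit value this is 0x9DEB − 2^16 = -25109.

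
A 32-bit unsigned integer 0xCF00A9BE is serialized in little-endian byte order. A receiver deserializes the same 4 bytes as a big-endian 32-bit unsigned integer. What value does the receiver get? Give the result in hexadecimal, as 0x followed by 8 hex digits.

Stored little-endian, the bytes at ascending addresses are BE A9 00 CF.
Read back as big-endian, the last byte is least significant, giving 0xBEA900CF.

0xBEA900CF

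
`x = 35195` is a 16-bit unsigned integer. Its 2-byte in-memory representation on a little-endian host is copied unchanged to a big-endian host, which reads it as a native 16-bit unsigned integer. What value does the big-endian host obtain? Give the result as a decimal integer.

35195 in 16-bit hexadecimal is 0x897B.
Stored little-endian, the bytes at ascending addresses are 7B 89.
Read back as big-endian, the last byte is least significant, giving 0x7B89.
0x7B89 = 31625.

31625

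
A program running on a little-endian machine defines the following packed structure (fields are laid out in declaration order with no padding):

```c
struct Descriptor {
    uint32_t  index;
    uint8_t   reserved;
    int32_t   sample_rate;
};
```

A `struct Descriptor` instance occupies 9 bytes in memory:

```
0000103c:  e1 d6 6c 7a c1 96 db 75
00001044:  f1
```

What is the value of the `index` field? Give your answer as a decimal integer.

2053953249

`index` is the first field, at byte offset 0, occupying 4 bytes.
Bytes at offsets 0..3: E1 D6 6C 7A.
In little-endian order the low byte comes first in memory.
Reassemble most-significant byte first: 7A 6C D6 E1 → 0x7A6CD6E1.
0x7A6CD6E1 = 2053953249.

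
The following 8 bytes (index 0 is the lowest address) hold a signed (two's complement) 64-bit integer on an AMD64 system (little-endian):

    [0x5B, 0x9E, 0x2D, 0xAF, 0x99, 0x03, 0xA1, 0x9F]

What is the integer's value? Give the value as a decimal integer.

Little-endian stores the least-significant byte at the lowest address.
Reassemble most-significant byte first: 9F A1 03 99 AF 2D 9E 5B → 0x9FA10399AF2D9E5B.
Top bit is set, so as a signed 64-bit value this is 0x9FA10399AF2D9E5B − 2^64 = -6944265191824712101.

-6944265191824712101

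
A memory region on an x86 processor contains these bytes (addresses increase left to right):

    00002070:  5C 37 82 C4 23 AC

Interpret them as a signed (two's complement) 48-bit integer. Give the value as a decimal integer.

In little-endian order the low byte comes first in memory.
Reassemble most-significant byte first: AC 23 C4 82 37 5C → 0xAC23C482375C.
Top bit is set, so as a signed 48-bit value this is 0xAC23C482375C − 2^48 = -92205356009636.

-92205356009636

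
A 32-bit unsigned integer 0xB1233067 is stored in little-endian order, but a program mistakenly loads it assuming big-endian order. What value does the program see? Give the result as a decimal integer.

Stored little-endian, the bytes at ascending addresses are 67 30 23 B1.
Read back as big-endian, the last byte is least significant, giving 0x673023B1.
0x673023B1 = 1731208113.

1731208113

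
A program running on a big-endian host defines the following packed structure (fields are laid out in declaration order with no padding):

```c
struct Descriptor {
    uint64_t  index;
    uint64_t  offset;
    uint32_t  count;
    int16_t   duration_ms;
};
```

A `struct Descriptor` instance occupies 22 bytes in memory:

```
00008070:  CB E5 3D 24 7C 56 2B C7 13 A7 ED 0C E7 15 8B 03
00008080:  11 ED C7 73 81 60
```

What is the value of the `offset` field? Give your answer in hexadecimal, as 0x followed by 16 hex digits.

0x13A7ED0CE7158B03

`offset` follows `index` (8 bytes), so it starts at byte offset 8 and occupies 8 bytes.
Bytes at offsets 8..15: 13 A7 ED 0C E7 15 8B 03.
Big-endian: lowest address holds the most-significant byte.
The bytes are already most-significant first: 0x13A7ED0CE7158B03.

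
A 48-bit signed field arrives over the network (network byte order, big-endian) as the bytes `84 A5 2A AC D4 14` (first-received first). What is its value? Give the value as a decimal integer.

-135630056270828

Big-endian: lowest address holds the most-significant byte.
The bytes are already most-significant first: 0x84A52AACD414.
Top bit is set, so as a signed 48-bit value this is 0x84A52AACD414 − 2^48 = -135630056270828.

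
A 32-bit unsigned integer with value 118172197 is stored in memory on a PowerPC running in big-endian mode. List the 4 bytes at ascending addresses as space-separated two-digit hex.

07 0B 2A 25

118172197 in hexadecimal, padded to 32 bits, is 0x070B2A25.
Split into bytes (most-significant first): 07 0B 2A 25.
Big-endian: lowest address holds the most-significant byte.
So the memory order matches the most-significant-first order: 07 0B 2A 25.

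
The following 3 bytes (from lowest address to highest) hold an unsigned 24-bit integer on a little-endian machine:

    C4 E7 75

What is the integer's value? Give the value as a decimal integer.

7727044

Little-endian stores the least-significant byte at the lowest address.
Reassemble most-significant byte first: 75 E7 C4 → 0x75E7C4.
0x75E7C4 = 7727044.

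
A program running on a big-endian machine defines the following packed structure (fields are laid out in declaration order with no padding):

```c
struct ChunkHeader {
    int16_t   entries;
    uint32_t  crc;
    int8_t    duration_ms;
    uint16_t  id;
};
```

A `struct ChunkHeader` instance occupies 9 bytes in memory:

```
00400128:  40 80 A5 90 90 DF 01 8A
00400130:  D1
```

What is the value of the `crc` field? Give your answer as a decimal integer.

2777714911

`crc` follows `entries` (2 bytes), so it starts at byte offset 2 and occupies 4 bytes.
Bytes at offsets 2..5: A5 90 90 DF.
In big-endian order the high byte comes first in memory.
The bytes are already most-significant first: 0xA59090DF.
0xA59090DF = 2777714911.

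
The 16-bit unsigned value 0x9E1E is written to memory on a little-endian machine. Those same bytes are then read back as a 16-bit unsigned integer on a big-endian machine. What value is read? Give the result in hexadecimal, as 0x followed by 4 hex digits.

0x1E9E

Stored little-endian, the bytes at ascending addresses are 1E 9E.
Read back as big-endian, the last byte is least significant, giving 0x1E9E.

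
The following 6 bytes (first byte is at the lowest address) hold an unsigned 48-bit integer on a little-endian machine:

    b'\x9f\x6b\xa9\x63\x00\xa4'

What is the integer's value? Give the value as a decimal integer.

180321579002783

In little-endian order the low byte comes first in memory.
Reassemble most-significant byte first: A4 00 63 A9 6B 9F → 0xA40063A96B9F.
0xA40063A96B9F = 180321579002783.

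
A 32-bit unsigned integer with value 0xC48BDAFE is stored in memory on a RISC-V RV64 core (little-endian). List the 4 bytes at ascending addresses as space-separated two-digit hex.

FE DA 8B C4

Split into bytes (most-significant first): C4 8B DA FE.
Little-endian: lowest address holds the least-significant byte.
So at ascending addresses the bytes are FE DA 8B C4.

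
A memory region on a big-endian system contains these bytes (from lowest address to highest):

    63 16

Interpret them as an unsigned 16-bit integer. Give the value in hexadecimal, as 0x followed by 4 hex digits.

0x6316

In big-endian order the high byte comes first in memory.
The bytes are already most-significant first: 0x6316.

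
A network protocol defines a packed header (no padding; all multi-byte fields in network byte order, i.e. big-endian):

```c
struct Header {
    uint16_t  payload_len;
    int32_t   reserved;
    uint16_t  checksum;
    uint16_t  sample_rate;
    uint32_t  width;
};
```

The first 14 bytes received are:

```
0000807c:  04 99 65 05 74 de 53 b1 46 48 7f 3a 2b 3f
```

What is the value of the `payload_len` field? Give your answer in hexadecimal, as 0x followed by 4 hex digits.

`payload_len` is the first field, at byte offset 0, occupying 2 bytes.
Bytes at offsets 0..1: 04 99.
Big-endian stores the most-significant byte at the lowest address.
The bytes are already most-significant first: 0x0499.

0x0499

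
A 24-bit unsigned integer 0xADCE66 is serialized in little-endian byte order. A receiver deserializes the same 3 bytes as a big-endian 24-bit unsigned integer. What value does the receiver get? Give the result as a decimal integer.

Stored little-endian, the bytes at ascending addresses are 66 CE AD.
Read back as big-endian, the last byte is least significant, giving 0x66CEAD.
0x66CEAD = 6737581.

6737581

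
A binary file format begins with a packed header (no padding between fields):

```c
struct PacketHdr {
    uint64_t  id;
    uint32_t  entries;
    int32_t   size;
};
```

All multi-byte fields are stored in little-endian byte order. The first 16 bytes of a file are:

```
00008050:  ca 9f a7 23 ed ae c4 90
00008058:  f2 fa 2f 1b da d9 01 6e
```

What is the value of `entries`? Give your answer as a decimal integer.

`entries` follows `id` (8 bytes), so it starts at byte offset 8 and occupies 4 bytes.
Bytes at offsets 8..11: F2 FA 2F 1B.
In little-endian order the low byte comes first in memory.
Reassemble most-significant byte first: 1B 2F FA F2 → 0x1B2FFAF2.
0x1B2FFAF2 = 456129266.

456129266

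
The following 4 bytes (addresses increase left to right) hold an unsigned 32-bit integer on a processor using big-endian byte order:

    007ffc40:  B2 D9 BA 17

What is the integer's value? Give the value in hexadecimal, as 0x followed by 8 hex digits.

0xB2D9BA17

In big-endian order the high byte comes first in memory.
The bytes are already most-significant first: 0xB2D9BA17.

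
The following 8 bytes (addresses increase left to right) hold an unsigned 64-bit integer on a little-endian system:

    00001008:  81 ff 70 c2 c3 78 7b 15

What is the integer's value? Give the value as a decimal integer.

Little-endian stores the least-significant byte at the lowest address.
Reassemble most-significant byte first: 15 7B 78 C3 C2 70 FF 81 → 0x157B78C3C270FF81.
0x157B78C3C270FF81 = 1547963679108038529.

1547963679108038529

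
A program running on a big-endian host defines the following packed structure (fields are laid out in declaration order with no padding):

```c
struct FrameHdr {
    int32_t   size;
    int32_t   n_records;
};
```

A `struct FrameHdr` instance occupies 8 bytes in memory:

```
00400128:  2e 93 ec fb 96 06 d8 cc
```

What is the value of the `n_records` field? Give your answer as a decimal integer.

`n_records` follows `size` (4 bytes), so it starts at byte offset 4 and occupies 4 bytes.
Bytes at offsets 4..7: 96 06 D8 CC.
Big-endian: lowest address holds the most-significant byte.
The bytes are already most-significant first: 0x9606D8CC.
Top bit is set, so as a signed 32-bit value this is 0x9606D8CC − 2^32 = -1777936180.

-1777936180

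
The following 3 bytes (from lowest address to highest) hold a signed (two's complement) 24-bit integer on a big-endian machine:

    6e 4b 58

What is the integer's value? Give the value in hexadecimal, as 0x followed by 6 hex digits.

0x6E4B58

In big-endian order the high byte comes first in memory.
The bytes are already most-significant first: 0x6E4B58.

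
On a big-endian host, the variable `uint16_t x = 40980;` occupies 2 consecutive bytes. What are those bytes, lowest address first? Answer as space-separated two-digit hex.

40980 in hexadecimal, padded to 16 bits, is 0xA014.
Split into bytes (most-significant first): A0 14.
Big-endian stores the most-significant byte at the lowest address.
So the memory order matches the most-significant-first order: A0 14.

A0 14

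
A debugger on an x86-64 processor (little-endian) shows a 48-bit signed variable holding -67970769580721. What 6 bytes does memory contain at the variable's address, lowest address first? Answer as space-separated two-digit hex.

Two's complement of -67970769580721 in 48 bits: 67970769580721 = 0x3DD1AD9372B1; invert → 0xC22E526C8D4E; add 1 → 0xC22E526C8D4F.
Split into bytes (most-significant first): C2 2E 52 6C 8D 4F.
Little-endian: lowest address holds the least-significant byte.
So at ascending addresses the bytes are 4F 8D 6C 52 2E C2.

4F 8D 6C 52 2E C2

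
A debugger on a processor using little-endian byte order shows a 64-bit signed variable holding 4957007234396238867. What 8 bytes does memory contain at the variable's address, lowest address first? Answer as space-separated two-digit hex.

13 B4 3A FB D0 D3 CA 44

4957007234396238867 in hexadecimal, padded to 64 bits, is 0x44CAD3D0FB3AB413.
Split into bytes (most-significant first): 44 CA D3 D0 FB 3A B4 13.
Little-endian: lowest address holds the least-significant byte.
So at ascending addresses the bytes are 13 B4 3A FB D0 D3 CA 44.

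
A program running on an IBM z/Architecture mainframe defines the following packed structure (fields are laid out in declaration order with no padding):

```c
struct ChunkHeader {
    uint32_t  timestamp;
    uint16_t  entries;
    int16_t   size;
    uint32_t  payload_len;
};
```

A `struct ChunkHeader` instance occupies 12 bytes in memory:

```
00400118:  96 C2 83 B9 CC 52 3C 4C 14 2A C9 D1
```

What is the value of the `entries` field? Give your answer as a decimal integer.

`entries` follows `timestamp` (4 bytes), so it starts at byte offset 4 and occupies 2 bytes.
Bytes at offsets 4..5: CC 52.
Big-endian stores the most-significant byte at the lowest address.
The bytes are already most-significant first: 0xCC52.
0xCC52 = 52306.

52306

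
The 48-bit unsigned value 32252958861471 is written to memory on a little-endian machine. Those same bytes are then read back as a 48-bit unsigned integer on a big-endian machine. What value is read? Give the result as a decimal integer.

32252958861471 in 48-bit hexadecimal is 0x1D557A27E89F.
Stored little-endian, the bytes at ascending addresses are 9F E8 27 7A 55 1D.
Read back as big-endian, the last byte is least significant, giving 0x9FE8277A551D.
0x9FE8277A551D = 175819443557661.

175819443557661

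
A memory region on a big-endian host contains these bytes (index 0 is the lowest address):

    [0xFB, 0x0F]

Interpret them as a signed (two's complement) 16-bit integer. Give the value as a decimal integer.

Big-endian: lowest address holds the most-significant byte.
The bytes are already most-significant first: 0xFB0F.
Top bit is set, so as a signed 16-bit value this is 0xFB0F − 2^16 = -1265.

-1265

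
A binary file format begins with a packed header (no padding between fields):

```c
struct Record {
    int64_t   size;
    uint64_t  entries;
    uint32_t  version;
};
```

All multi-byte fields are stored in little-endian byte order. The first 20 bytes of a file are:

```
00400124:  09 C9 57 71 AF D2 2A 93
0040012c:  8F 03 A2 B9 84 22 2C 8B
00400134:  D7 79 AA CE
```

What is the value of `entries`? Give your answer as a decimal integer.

`entries` follows `size` (8 bytes), so it starts at byte offset 8 and occupies 8 bytes.
Bytes at offsets 8..15: 8F 03 A2 B9 84 22 2C 8B.
Little-endian stores the least-significant byte at the lowest address.
Reassemble most-significant byte first: 8B 2C 22 84 B9 A2 03 8F → 0x8B2C2284B9A2038F.
0x8B2C2284B9A2038F = 10028428423692682127.

10028428423692682127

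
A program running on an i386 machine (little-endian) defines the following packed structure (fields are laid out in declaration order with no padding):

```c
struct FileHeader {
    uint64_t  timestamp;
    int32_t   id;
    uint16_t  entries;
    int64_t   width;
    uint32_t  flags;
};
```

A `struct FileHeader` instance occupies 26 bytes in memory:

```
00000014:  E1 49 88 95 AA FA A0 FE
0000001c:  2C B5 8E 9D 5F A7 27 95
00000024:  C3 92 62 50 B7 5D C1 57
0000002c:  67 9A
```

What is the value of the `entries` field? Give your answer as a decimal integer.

42847

`entries` follows `timestamp` (8 B), `id` (4 B), so it starts at offset 8 + 4 = 12 and occupies 2 bytes.
Bytes at offsets 12..13: 5F A7.
Little-endian stores the least-significant byte at the lowest address.
Reassemble most-significant byte first: A7 5F → 0xA75F.
0xA75F = 42847.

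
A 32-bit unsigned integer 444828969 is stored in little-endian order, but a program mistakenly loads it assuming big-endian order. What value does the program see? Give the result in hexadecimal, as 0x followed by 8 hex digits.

444828969 in 32-bit hexadecimal is 0x1A838D29.
Stored little-endian, the bytes at ascending addresses are 29 8D 83 1A.
Read back as big-endian, the last byte is least significant, giving 0x298D831A.

0x298D831A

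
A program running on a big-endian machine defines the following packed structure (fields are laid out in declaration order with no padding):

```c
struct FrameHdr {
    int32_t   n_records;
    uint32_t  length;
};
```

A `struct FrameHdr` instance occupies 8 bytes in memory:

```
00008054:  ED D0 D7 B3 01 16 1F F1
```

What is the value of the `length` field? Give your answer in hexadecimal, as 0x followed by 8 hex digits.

0x01161FF1

`length` follows `n_records` (4 bytes), so it starts at byte offset 4 and occupies 4 bytes.
Bytes at offsets 4..7: 01 16 1F F1.
In big-endian order the high byte comes first in memory.
The bytes are already most-significant first: 0x01161FF1.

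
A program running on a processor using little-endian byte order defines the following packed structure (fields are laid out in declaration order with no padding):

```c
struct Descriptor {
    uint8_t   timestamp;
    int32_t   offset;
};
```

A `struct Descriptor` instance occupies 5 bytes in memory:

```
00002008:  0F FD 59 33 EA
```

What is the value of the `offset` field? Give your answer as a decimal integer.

-365733379

`offset` follows `timestamp` (1 byte), so it starts at byte offset 1 and occupies 4 bytes.
Bytes at offsets 1..4: FD 59 33 EA.
In little-endian order the low byte comes first in memory.
Reassemble most-significant byte first: EA 33 59 FD → 0xEA3359FD.
Top bit is set, so as a signed 32-bit value this is 0xEA3359FD − 2^32 = -365733379.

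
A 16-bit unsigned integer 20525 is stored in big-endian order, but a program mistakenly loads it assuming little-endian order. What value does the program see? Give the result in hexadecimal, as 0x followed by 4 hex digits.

20525 in 16-bit hexadecimal is 0x502D.
Stored big-endian, the bytes at ascending addresses are 50 2D.
Read back as little-endian, the first byte is least significant, giving 0x2D50.

0x2D50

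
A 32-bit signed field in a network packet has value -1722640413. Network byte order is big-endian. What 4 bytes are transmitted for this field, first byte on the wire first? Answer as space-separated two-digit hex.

Two's complement of -1722640413 in 32 bits: 1722640413 = 0x66AD681D; invert → 0x995297E2; add 1 → 0x995297E3.
Split into bytes (most-significant first): 99 52 97 E3.
In big-endian order the high byte comes first in memory.
So the memory order matches the most-significant-first order: 99 52 97 E3.

99 52 97 E3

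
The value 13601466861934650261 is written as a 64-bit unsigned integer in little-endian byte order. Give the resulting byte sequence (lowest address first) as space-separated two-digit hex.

13601466861934650261 in hexadecimal, padded to 64 bits, is 0xBCC21E0C19DCA395.
Split into bytes (most-significant first): BC C2 1E 0C 19 DC A3 95.
Little-endian: lowest address holds the least-significant byte.
So at ascending addresses the bytes are 95 A3 DC 19 0C 1E C2 BC.

95 A3 DC 19 0C 1E C2 BC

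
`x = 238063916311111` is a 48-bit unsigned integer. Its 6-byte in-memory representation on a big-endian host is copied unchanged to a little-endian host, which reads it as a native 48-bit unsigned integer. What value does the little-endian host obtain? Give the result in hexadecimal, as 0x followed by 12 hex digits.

238063916311111 in 48-bit hexadecimal is 0xD884932A6247.
Stored big-endian, the bytes at ascending addresses are D8 84 93 2A 62 47.
Read back as little-endian, the first byte is least significant, giving 0x47622A9384D8.

0x47622A9384D8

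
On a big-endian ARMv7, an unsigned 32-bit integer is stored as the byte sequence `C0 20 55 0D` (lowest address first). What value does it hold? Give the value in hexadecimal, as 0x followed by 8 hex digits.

0xC020550D

In big-endian order the high byte comes first in memory.
The bytes are already most-significant first: 0xC020550D.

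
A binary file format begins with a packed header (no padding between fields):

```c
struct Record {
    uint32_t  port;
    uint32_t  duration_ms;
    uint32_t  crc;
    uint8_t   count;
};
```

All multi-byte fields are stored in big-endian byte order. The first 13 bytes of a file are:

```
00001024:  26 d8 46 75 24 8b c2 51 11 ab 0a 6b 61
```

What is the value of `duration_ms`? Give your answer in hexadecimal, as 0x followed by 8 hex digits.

0x248BC251

`duration_ms` follows `port` (4 bytes), so it starts at byte offset 4 and occupies 4 bytes.
Bytes at offsets 4..7: 24 8B C2 51.
Big-endian stores the most-significant byte at the lowest address.
The bytes are already most-significant first: 0x248BC251.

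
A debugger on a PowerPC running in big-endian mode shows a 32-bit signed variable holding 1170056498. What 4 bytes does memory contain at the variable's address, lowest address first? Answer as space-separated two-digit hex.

45 BD A5 32

1170056498 in hexadecimal, padded to 32 bits, is 0x45BDA532.
Split into bytes (most-significant first): 45 BD A5 32.
In big-endian order the high byte comes first in memory.
So the memory order matches the most-significant-first order: 45 BD A5 32.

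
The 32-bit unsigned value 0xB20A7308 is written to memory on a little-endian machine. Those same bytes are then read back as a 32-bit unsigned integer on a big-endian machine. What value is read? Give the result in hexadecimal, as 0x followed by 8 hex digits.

0x08730AB2

Stored little-endian, the bytes at ascending addresses are 08 73 0A B2.
Read back as big-endian, the last byte is least significant, giving 0x08730AB2.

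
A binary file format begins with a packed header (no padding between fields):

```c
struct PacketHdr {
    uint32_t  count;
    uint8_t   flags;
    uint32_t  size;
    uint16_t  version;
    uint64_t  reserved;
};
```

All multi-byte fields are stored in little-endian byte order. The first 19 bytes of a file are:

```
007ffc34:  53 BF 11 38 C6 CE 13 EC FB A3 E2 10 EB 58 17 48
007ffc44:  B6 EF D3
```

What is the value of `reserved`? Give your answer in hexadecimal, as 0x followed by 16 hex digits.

`reserved` follows `count` (4 B), `flags` (1 B), `size` (4 B), `version` (2 B), so it starts at offset 4 + 1 + 4 + 2 = 11 and occupies 8 bytes.
Bytes at offsets 11..18: 10 EB 58 17 48 B6 EF D3.
Little-endian stores the least-significant byte at the lowest address.
Reassemble most-significant byte first: D3 EF B6 48 17 58 EB 10 → 0xD3EFB6481758EB10.

0xD3EFB6481758EB10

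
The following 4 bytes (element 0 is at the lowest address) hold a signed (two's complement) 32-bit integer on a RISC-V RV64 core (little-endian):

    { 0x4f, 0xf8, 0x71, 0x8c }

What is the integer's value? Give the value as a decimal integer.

Little-endian stores the least-significant byte at the lowest address.
Reassemble most-significant byte first: 8C 71 F8 4F → 0x8C71F84F.
Top bit is set, so as a signed 32-bit value this is 0x8C71F84F − 2^32 = -1938687921.

-1938687921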